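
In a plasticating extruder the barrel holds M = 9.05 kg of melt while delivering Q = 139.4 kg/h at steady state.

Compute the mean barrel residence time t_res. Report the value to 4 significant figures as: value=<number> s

Q_s = Q / 3600 = 139.4 / 3600 = 0.0387222 kg/s
t_res = M / Q_s = 9.05 ÷ 0.0387222 = 233.716 s

value=233.7 s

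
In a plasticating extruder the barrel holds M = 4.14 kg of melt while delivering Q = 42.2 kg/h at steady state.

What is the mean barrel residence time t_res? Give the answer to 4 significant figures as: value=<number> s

Convert throughput: Q = 42.2 kg/h = 42.2/3600 = 0.0117222 kg/s
t_res = M / Q_s = 4.14 / 0.0117222 = 353.175 s

value=353.2 s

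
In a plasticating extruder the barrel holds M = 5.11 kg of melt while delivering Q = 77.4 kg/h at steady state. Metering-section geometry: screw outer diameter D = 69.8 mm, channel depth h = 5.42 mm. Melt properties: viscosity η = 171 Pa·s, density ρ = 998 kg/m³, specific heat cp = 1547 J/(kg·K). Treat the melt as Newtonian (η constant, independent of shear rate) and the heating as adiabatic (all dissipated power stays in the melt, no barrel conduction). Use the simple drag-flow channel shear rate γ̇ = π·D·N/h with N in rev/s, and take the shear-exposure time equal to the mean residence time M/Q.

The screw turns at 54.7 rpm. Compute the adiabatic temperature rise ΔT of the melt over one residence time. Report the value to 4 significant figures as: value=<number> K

Convert throughput: Q = 77.4 kg/h = 77.4/3600 = 0.0215 kg/s
t_res = M / Q_s = 5.11 ÷ 0.0215 = 237.674 s
Convert to SI: D = 0.0698 m, h = 0.00542 m, N = 54.7/60 = 0.911667 rev/s
γ̇ = π·D·N / h = π · 0.0698 · 0.911667 / 0.00542 = 36.8843 s⁻¹
ΔT = η·γ̇²·t_res / (ρ·cp) = 171 · (36.8843)² · 237.674 / (998 · 1547) = 35.8131 K

value=35.81 K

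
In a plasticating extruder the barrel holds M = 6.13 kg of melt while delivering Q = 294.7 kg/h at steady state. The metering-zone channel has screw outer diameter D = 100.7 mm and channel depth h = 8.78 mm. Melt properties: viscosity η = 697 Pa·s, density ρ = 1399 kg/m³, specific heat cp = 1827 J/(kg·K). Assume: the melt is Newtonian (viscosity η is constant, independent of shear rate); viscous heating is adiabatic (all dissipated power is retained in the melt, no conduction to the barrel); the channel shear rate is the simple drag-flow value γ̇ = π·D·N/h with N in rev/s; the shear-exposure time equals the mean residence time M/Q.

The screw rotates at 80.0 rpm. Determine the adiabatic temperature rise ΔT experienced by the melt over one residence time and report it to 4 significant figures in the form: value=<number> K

value=47.13 K

Throughput in SI: Q_s = 294.7 kg/h ÷ 3600 s/h = 0.0818611 kg/s
t_res = M / Q_s = 6.13 / 0.0818611 = 74.8829 s
Convert to SI: D = 0.1007 m, h = 0.00878 m, N = 80.0/60 = 1.33333 rev/s
Shear rate: γ̇ = πDN/h = π·0.1007·1.33333/0.00878 = 48.0423 s⁻¹
ΔT = η·γ̇²·t_res/(ρ·cp) = [697 × 48.0423² × 74.8829] / [1399 × 1827] = 47.131 K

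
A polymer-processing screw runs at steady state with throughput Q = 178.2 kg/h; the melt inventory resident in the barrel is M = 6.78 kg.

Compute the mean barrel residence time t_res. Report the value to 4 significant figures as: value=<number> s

Q_s = Q / 3600 = 178.2 / 3600 = 0.0495 kg/s
t_res = M / Q_s = 6.78 ÷ 0.0495 = 136.97 s

value=137.0 s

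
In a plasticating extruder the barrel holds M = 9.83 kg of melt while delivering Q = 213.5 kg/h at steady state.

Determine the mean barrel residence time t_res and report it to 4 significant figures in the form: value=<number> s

value=165.8 s

Throughput in SI: Q_s = 213.5 kg/h ÷ 3600 s/h = 0.0593056 kg/s
Mean residence time: t_res = M/Q_s = 9.83 kg / 0.0593056 kg/s = 165.752 s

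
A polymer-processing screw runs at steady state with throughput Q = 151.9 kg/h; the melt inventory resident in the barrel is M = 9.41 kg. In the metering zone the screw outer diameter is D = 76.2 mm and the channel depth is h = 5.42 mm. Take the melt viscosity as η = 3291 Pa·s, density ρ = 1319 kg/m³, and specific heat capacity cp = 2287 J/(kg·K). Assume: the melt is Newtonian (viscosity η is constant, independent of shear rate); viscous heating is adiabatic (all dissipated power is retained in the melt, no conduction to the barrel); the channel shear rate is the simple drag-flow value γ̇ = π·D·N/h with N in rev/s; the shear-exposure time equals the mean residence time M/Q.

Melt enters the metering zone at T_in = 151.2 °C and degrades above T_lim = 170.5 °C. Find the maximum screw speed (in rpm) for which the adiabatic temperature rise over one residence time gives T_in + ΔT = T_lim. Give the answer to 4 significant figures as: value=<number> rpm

value=12.10 rpm

Throughput in SI: Q_s = 151.9 kg/h ÷ 3600 s/h = 0.0421944 kg/s
Mean residence time: t_res = M/Q_s = 9.41 kg / 0.0421944 kg/s = 223.015 s
Convert to metres: D = 0.0762 m, h = 0.00542 m
Allowable rise: ΔT_a = T_lim − T_in = 170.5 − 151.2 = 19.3 K
Invert ΔT = ηγ̇²t_res/(ρcp) for γ̇: γ̇_max² = ΔT_a ρ cp / (η t_res) = 19.3·1319·2287 / (3291·223.015) = 79.3243 s⁻²
γ̇_max = √79.3243 = 8.90642 s⁻¹
Solve γ̇ = πDN/h for N: N_max = γ̇_max·h/(π·D) = 8.90642 × 0.00542 / (π × 0.0762) = 0.20165 rev/s = 12.099 rpm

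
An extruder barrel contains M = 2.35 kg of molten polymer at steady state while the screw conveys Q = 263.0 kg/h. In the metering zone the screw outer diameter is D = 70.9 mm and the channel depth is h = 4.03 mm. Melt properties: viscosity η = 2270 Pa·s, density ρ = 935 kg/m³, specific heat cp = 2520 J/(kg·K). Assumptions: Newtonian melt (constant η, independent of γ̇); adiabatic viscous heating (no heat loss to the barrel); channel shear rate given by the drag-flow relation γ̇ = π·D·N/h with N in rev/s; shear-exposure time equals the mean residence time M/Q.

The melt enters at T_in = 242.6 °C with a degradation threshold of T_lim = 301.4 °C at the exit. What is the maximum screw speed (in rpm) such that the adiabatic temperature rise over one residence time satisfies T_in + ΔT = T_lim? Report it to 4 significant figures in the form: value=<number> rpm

value=47.29 rpm

Throughput in SI: Q_s = 263.0 kg/h ÷ 3600 s/h = 0.0730556 kg/s
t_res = M / Q_s = 2.35 ÷ 0.0730556 = 32.1673 s
D = 70.9 mm = 0.0709 m;  h = 4.03 mm = 0.00403 m
ΔT_a = T_lim − T_in = 301.4 − 242.6 = 58.8 K
Invert ΔT = ηγ̇²t_res/(ρcp) for γ̇: γ̇_max² = ΔT_a ρ cp / (η t_res) = 58.8·935·2520 / (2270·32.1673) = 1897.36 s⁻²
γ̇_max = sqrt(1897.36) = 43.5587 s⁻¹
N_max = γ̇_max·h / (π·D) = 43.5587 · 0.00403 / (π · 0.0709) = 0.788104 rev/s = 47.2862 rpm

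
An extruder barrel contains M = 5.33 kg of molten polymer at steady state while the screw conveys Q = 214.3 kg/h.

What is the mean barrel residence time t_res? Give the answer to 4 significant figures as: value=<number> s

Throughput in SI: Q_s = 214.3 kg/h ÷ 3600 s/h = 0.0595278 kg/s
Mean residence time: t_res = M/Q_s = 5.33 kg / 0.0595278 kg/s = 89.538 s

value=89.54 s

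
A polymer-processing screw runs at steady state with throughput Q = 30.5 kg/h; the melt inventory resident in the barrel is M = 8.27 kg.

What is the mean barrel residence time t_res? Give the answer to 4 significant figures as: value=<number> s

Throughput in SI: Q_s = 30.5 kg/h ÷ 3600 s/h = 0.00847222 kg/s
Mean residence time: t_res = M/Q_s = 8.27 kg / 0.00847222 kg/s = 976.131 s

value=976.1 s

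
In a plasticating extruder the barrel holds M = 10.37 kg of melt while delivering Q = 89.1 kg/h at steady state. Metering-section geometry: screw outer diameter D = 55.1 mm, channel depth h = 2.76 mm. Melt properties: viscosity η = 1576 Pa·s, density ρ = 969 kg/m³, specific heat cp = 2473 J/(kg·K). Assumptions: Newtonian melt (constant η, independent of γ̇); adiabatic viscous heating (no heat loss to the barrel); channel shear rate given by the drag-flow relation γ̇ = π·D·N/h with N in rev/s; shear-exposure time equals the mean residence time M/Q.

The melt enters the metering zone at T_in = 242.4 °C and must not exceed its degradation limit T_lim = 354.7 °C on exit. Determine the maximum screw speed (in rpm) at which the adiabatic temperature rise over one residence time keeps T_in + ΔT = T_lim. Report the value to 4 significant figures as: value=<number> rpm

value=19.31 rpm

Throughput in SI: Q_s = 89.1 kg/h ÷ 3600 s/h = 0.02475 kg/s
t_res = M / Q_s = 10.37 / 0.02475 = 418.99 s
Convert to metres: D = 0.0551 m, h = 0.00276 m
Allowable rise: ΔT_a = T_lim − T_in = 354.7 − 242.4 = 112.3 K
Invert ΔT = ηγ̇²t_res/(ρcp) for γ̇: γ̇_max² = ΔT_a ρ cp / (η t_res) = 112.3·969·2473 / (1576·418.99) = 407.538 s⁻²
Take the square root: γ̇_max = √(407.538) = 20.1876 s⁻¹
N_max = γ̇_max h / (πD) = 20.1876·0.00276/(π·0.0551) = 0.321878 rev/s → ×60 = 19.3127 rpm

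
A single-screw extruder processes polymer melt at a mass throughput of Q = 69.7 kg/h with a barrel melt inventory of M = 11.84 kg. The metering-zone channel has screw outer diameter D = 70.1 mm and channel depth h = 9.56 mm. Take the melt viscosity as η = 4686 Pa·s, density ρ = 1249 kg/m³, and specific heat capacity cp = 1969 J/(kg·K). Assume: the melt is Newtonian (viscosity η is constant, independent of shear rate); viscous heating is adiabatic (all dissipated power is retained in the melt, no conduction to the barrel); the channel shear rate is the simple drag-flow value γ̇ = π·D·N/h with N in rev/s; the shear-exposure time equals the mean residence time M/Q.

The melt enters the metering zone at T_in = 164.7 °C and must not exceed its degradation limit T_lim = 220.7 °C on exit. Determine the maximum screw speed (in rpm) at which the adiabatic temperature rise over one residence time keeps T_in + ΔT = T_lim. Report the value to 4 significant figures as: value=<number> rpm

value=18.06 rpm

Convert throughput: Q = 69.7 kg/h = 69.7/3600 = 0.0193611 kg/s
t_res = M / Q_s = 11.84 ÷ 0.0193611 = 611.535 s
Geometry in SI: D = 70.1 mm → 0.0701 m, h = 9.56 mm → 0.00956 m
ΔT_a = T_lim − T_in = 220.7 − 164.7 = 56 K
Invert ΔT = ηγ̇²t_res/(ρcp) for γ̇: γ̇_max² = ΔT_a ρ cp / (η t_res) = 56·1249·1969 / (4686·611.535) = 48.0588 s⁻²
γ̇_max = √48.0588 = 6.93244 s⁻¹
N_max = γ̇_max h / (πD) = 6.93244·0.00956/(π·0.0701) = 0.300937 rev/s → ×60 = 18.0562 rpm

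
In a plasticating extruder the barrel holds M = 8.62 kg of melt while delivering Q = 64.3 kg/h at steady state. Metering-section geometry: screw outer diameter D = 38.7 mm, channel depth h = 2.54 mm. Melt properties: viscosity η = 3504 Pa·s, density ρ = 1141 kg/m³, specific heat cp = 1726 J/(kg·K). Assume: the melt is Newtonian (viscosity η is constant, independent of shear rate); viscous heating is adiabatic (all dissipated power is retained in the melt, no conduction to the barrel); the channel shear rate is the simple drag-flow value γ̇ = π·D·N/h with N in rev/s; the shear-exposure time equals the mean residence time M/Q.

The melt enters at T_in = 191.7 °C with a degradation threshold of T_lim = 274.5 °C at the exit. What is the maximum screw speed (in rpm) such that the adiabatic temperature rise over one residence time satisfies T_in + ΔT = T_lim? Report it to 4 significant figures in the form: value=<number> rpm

value=12.31 rpm

Q_s = Q / 3600 = 64.3 / 3600 = 0.0178611 kg/s
Mean residence time: t_res = M/Q_s = 8.62 kg / 0.0178611 kg/s = 482.613 s
Geometry in SI: D = 38.7 mm → 0.0387 m, h = 2.54 mm → 0.00254 m
ΔT_a = T_lim − T_in = 274.5 − 191.7 = 82.8 K
γ̇_max² = ΔT_a·ρ·cp / (η·t_res) = [82.8 × 1141 × 1726] / [3504 × 482.613] = 96.4259 s⁻²
Take the square root: γ̇_max = √(96.4259) = 9.81967 s⁻¹
Solve γ̇ = πDN/h for N: N_max = γ̇_max·h/(π·D) = 9.81967 × 0.00254 / (π × 0.0387) = 0.205149 rev/s = 12.309 rpm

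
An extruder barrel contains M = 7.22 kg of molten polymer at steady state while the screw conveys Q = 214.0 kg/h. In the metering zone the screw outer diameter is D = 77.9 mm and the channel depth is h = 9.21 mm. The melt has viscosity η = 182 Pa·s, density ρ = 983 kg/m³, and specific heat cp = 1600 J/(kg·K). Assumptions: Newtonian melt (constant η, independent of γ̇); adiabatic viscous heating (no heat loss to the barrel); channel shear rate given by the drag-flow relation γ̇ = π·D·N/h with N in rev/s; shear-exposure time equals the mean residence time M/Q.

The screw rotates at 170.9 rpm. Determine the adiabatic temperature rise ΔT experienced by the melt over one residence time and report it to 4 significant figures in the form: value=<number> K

Q_s = Q / 3600 = 214.0 / 3600 = 0.0594444 kg/s
t_res = M / Q_s = 7.22 / 0.0594444 = 121.458 s
D = 77.9 mm = 0.0779 m;  h = 9.21 mm = 0.00921 m;  N = 170.9 rpm / 60 = 2.84833 rev/s
γ̇ = π D N / h = (π)(0.0779)(2.84833) / 0.00921 = 75.6865 s⁻¹
ΔT = η·γ̇²·t_res/(ρ·cp) = [182 × 75.6865² × 121.458] / [983 × 1600] = 80.512 K

value=80.51 K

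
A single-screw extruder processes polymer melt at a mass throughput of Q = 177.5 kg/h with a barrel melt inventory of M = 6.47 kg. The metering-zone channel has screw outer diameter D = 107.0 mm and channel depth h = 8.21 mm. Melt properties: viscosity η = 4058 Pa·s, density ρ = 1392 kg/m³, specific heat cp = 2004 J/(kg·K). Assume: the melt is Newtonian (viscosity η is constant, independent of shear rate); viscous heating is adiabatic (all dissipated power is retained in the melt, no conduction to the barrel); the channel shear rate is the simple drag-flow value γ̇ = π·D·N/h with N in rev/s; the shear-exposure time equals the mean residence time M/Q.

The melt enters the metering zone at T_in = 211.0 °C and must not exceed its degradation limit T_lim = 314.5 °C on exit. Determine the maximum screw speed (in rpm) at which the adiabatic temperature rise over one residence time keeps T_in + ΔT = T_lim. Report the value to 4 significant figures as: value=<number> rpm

Convert throughput: Q = 177.5 kg/h = 177.5/3600 = 0.0493056 kg/s
t_res = M / Q_s = 6.47 ÷ 0.0493056 = 131.223 s
D = 107.0 mm = 0.107 m;  h = 8.21 mm = 0.00821 m
ΔT_a = T_lim − T_in = 314.5 °C − 211.0 °C = 103.5 K
γ̇_max² = ΔT_a·ρ·cp / (η·t_res) = [103.5 × 1392 × 2004] / [4058 × 131.223] = 542.197 s⁻²
Take the square root: γ̇_max = √(542.197) = 23.2851 s⁻¹
N_max = γ̇_max h / (πD) = 23.2851·0.00821/(π·0.107) = 0.568706 rev/s → ×60 = 34.1224 rpm

value=34.12 rpm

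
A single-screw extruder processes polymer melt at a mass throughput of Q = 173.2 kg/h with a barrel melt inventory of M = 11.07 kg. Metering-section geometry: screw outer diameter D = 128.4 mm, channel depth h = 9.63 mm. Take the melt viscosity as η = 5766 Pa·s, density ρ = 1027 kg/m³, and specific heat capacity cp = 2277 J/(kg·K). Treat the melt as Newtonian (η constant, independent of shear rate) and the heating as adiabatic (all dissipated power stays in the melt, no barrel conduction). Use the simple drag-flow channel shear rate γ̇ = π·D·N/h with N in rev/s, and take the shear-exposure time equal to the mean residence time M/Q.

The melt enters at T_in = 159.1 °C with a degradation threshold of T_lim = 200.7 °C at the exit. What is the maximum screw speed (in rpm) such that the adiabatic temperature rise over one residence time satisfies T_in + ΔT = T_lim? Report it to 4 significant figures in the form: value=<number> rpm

value=12.27 rpm

Q_s = Q / 3600 = 173.2 / 3600 = 0.0481111 kg/s
t_res = M / Q_s = 11.07 / 0.0481111 = 230.092 s
D = 128.4 mm = 0.1284 m;  h = 9.63 mm = 0.00963 m
ΔT_a = T_lim − T_in = 200.7 − 159.1 = 41.6 K
γ̇_max² = ΔT_a·ρ·cp / (η·t_res) = [41.6 × 1027 × 2277] / [5766 × 230.092] = 73.3246 s⁻²
Take the square root: γ̇_max = √(73.3246) = 8.56298 s⁻¹
N_max = γ̇_max·h / (π·D) = 8.56298 · 0.00963 / (π · 0.1284) = 0.204426 rev/s = 12.2656 rpm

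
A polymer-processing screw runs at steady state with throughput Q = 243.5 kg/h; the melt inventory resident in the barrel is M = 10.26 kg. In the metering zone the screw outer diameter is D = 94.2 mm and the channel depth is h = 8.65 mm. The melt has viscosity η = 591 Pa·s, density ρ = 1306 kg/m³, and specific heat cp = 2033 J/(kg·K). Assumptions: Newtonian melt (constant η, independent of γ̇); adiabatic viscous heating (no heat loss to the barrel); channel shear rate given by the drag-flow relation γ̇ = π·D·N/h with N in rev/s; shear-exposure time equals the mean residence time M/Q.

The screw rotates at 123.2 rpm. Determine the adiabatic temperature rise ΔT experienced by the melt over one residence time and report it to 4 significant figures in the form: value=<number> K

value=166.6 K

Q_s = Q / 3600 = 243.5 / 3600 = 0.0676389 kg/s
t_res = M / Q_s = 10.26 ÷ 0.0676389 = 151.688 s
Geometry in metres: D = 94.2 mm → 0.0942 m, h = 8.65 mm → 0.00865 m; screw speed N = 123.2 rpm = 2.05333 rev/s
Shear rate: γ̇ = πDN/h = π·0.0942·2.05333/0.00865 = 70.2496 s⁻¹
ΔT = η·γ̇²·t_res / (ρ·cp) = 591 · (70.2496)² · 151.688 / (1306 · 2033) = 166.627 K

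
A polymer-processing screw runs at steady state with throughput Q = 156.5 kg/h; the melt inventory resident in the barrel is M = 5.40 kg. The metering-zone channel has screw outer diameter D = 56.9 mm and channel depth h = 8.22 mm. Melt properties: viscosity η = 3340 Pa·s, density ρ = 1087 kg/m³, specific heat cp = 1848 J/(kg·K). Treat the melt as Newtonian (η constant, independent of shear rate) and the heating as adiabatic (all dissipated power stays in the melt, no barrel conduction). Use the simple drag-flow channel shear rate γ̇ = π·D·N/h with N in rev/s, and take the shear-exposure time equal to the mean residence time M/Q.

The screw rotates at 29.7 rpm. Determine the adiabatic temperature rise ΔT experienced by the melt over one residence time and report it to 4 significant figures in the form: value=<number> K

Q_s = Q / 3600 = 156.5 / 3600 = 0.0434722 kg/s
t_res = M / Q_s = 5.40 ÷ 0.0434722 = 124.217 s
Geometry in metres: D = 56.9 mm → 0.0569 m, h = 8.22 mm → 0.00822 m; screw speed N = 29.7 rpm = 0.495 rev/s
γ̇ = π·D·N / h = π · 0.0569 · 0.495 / 0.00822 = 10.7645 s⁻¹
ΔT = η·γ̇²·t_res / (ρ·cp) = 3340 · (10.7645)² · 124.217 / (1087 · 1848) = 23.9325 K

value=23.93 K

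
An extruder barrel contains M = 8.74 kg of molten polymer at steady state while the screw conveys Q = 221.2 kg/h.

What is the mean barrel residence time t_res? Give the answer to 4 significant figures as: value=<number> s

value=142.2 s

Throughput in SI: Q_s = 221.2 kg/h ÷ 3600 s/h = 0.0614444 kg/s
Mean residence time: t_res = M/Q_s = 8.74 kg / 0.0614444 kg/s = 142.242 s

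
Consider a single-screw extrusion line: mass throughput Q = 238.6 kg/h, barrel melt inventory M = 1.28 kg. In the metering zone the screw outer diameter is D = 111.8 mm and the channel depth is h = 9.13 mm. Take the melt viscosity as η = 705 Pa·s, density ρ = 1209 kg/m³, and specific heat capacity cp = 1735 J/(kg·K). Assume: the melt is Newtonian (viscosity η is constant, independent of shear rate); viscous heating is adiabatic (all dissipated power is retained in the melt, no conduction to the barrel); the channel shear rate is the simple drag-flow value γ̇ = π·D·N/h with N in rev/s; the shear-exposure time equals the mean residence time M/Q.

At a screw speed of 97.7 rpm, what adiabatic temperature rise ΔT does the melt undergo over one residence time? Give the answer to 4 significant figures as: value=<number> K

value=25.47 K

Convert throughput: Q = 238.6 kg/h = 238.6/3600 = 0.0662778 kg/s
t_res = M / Q_s = 1.28 / 0.0662778 = 19.3127 s
D = 111.8 mm = 0.1118 m;  h = 9.13 mm = 0.00913 m;  N = 97.7 rpm / 60 = 1.62833 rev/s
γ̇ = π D N / h = (π)(0.1118)(1.62833) / 0.00913 = 62.6418 s⁻¹
ΔT = η·γ̇²·t_res / (ρ·cp) = 705 · (62.6418)² · 19.3127 / (1209 · 1735) = 25.4703 K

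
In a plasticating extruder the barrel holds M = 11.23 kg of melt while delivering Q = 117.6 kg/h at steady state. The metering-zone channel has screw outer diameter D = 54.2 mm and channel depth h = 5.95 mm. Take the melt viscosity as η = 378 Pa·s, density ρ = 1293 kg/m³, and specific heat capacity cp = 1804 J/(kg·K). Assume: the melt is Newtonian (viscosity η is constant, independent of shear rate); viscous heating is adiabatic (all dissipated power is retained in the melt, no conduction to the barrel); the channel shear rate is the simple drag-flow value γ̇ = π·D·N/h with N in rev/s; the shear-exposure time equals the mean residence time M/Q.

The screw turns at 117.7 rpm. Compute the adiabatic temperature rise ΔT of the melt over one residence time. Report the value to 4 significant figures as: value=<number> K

Q_s = Q / 3600 = 117.6 / 3600 = 0.0326667 kg/s
t_res = M / Q_s = 11.23 ÷ 0.0326667 = 343.776 s
Convert to SI: D = 0.0542 m, h = 0.00595 m, N = 117.7/60 = 1.96167 rev/s
γ̇ = π·D·N / h = π · 0.0542 · 1.96167 / 0.00595 = 56.1381 s⁻¹
Adiabatic rise: ΔT = η γ̇² t_res / (ρ cp) = 378·(56.1381)²·343.776 / (1293·1804) = 175.568 K

value=175.6 K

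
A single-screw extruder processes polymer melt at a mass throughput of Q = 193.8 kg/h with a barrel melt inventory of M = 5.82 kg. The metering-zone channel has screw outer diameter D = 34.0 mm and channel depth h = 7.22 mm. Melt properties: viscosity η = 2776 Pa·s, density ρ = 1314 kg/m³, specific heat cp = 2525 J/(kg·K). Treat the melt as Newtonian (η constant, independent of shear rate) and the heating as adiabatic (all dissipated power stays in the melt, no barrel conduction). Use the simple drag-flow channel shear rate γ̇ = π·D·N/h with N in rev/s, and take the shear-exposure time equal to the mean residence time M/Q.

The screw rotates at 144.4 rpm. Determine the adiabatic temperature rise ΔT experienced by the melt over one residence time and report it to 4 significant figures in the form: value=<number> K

value=114.7 K

Throughput in SI: Q_s = 193.8 kg/h ÷ 3600 s/h = 0.0538333 kg/s
Mean residence time: t_res = M/Q_s = 5.82 kg / 0.0538333 kg/s = 108.111 s
Geometry in metres: D = 34.0 mm → 0.034 m, h = 7.22 mm → 0.00722 m; screw speed N = 144.4 rpm = 2.40667 rev/s
γ̇ = π·D·N / h = π · 0.034 · 2.40667 / 0.00722 = 35.6047 s⁻¹
Adiabatic rise: ΔT = η γ̇² t_res / (ρ cp) = 2776·(35.6047)²·108.111 / (1314·2525) = 114.67 K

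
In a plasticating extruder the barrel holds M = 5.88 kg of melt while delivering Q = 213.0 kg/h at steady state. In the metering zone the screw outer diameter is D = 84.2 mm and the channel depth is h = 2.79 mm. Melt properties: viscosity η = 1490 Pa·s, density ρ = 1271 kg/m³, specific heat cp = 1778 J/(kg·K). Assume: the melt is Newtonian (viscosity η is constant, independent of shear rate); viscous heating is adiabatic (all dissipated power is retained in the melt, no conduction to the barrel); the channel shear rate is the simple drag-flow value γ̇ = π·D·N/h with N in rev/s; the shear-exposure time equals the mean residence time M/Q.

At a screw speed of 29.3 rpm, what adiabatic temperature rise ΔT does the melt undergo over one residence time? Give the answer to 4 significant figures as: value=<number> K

Q_s = Q / 3600 = 213.0 / 3600 = 0.0591667 kg/s
t_res = M / Q_s = 5.88 / 0.0591667 = 99.3803 s
Geometry in metres: D = 84.2 mm → 0.0842 m, h = 2.79 mm → 0.00279 m; screw speed N = 29.3 rpm = 0.488333 rev/s
γ̇ = π D N / h = (π)(0.0842)(0.488333) / 0.00279 = 46.2993 s⁻¹
Adiabatic rise: ΔT = η γ̇² t_res / (ρ cp) = 1490·(46.2993)²·99.3803 / (1271·1778) = 140.462 K

value=140.5 K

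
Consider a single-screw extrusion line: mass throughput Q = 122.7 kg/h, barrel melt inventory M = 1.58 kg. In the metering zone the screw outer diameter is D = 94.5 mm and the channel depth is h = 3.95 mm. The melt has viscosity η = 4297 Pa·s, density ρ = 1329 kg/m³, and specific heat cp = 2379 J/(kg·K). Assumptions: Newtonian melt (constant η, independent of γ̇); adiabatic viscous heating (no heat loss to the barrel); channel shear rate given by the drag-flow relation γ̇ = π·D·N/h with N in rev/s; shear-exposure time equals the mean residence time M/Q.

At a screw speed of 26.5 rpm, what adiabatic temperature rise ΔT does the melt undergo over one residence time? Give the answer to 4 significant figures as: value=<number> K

Throughput in SI: Q_s = 122.7 kg/h ÷ 3600 s/h = 0.0340833 kg/s
t_res = M / Q_s = 1.58 / 0.0340833 = 46.357 s
Convert to SI: D = 0.0945 m, h = 0.00395 m, N = 26.5/60 = 0.441667 rev/s
Shear rate: γ̇ = πDN/h = π·0.0945·0.441667/0.00395 = 33.1955 s⁻¹
ΔT = η·γ̇²·t_res/(ρ·cp) = [4297 × 33.1955² × 46.357] / [1329 × 2379] = 69.4256 K

value=69.43 K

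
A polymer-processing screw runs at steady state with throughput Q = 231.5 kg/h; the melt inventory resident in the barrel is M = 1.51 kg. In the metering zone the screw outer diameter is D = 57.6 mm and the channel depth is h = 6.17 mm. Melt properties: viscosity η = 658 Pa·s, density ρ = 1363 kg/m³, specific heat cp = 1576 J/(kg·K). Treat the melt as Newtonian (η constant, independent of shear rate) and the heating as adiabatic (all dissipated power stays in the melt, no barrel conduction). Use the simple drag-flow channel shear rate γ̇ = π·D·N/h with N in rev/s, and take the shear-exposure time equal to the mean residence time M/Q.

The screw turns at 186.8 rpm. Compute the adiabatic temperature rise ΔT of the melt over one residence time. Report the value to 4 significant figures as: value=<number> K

value=59.97 K

Throughput in SI: Q_s = 231.5 kg/h ÷ 3600 s/h = 0.0643056 kg/s
t_res = M / Q_s = 1.51 / 0.0643056 = 23.4816 s
Geometry in metres: D = 57.6 mm → 0.0576 m, h = 6.17 mm → 0.00617 m; screw speed N = 186.8 rpm = 3.11333 rev/s
γ̇ = π·D·N / h = π · 0.0576 · 3.11333 / 0.00617 = 91.3088 s⁻¹
Adiabatic rise: ΔT = η γ̇² t_res / (ρ cp) = 658·(91.3088)²·23.4816 / (1363·1576) = 59.9692 K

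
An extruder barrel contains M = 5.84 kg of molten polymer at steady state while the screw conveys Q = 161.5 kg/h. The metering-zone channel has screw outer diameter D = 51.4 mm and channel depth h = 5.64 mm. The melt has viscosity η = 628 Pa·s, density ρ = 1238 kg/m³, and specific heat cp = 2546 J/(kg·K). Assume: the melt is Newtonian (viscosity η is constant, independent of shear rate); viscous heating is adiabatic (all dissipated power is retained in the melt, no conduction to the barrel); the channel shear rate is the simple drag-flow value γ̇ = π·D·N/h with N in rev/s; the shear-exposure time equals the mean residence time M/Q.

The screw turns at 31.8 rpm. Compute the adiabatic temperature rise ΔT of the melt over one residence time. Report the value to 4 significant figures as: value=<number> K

Q_s = Q / 3600 = 161.5 / 3600 = 0.0448611 kg/s
Mean residence time: t_res = M/Q_s = 5.84 kg / 0.0448611 kg/s = 130.18 s
Convert to SI: D = 0.0514 m, h = 0.00564 m, N = 31.8/60 = 0.53 rev/s
γ̇ = π·D·N / h = π · 0.0514 · 0.53 / 0.00564 = 15.1743 s⁻¹
ΔT = η·γ̇²·t_res / (ρ·cp) = 628 · (15.1743)² · 130.18 / (1238 · 2546) = 5.97232 K

value=5.972 K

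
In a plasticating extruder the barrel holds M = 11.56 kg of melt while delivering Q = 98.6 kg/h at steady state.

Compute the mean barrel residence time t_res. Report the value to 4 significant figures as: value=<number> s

value=422.1 s

Q_s = Q / 3600 = 98.6 / 3600 = 0.0273889 kg/s
t_res = M / Q_s = 11.56 / 0.0273889 = 422.069 s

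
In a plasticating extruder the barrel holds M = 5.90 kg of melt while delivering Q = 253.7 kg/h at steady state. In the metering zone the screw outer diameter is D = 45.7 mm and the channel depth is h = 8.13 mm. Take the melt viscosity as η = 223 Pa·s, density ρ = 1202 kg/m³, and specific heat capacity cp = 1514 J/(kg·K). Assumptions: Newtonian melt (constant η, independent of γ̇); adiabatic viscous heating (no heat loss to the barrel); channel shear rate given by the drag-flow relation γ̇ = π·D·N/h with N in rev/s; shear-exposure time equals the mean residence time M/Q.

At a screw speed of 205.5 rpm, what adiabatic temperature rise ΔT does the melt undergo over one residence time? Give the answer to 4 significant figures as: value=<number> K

value=37.53 K

Throughput in SI: Q_s = 253.7 kg/h ÷ 3600 s/h = 0.0704722 kg/s
t_res = M / Q_s = 5.90 / 0.0704722 = 83.7209 s
Convert to SI: D = 0.0457 m, h = 0.00813 m, N = 205.5/60 = 3.425 rev/s
Shear rate: γ̇ = πDN/h = π·0.0457·3.425/0.00813 = 60.4834 s⁻¹
ΔT = η·γ̇²·t_res/(ρ·cp) = [223 × 60.4834² × 83.7209] / [1202 × 1514] = 37.5302 K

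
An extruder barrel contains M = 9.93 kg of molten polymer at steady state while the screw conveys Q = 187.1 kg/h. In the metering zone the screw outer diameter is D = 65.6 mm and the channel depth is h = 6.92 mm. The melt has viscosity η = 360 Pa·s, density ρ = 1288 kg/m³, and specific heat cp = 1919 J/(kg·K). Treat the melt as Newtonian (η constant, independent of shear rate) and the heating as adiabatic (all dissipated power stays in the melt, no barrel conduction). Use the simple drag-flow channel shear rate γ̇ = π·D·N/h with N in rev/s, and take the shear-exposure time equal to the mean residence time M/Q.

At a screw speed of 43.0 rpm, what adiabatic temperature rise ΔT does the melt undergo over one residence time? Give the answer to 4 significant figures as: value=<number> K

value=12.68 K

Q_s = Q / 3600 = 187.1 / 3600 = 0.0519722 kg/s
t_res = M / Q_s = 9.93 / 0.0519722 = 191.064 s
D = 65.6 mm = 0.0656 m;  h = 6.92 mm = 0.00692 m;  N = 43.0 rpm / 60 = 0.716667 rev/s
Shear rate: γ̇ = πDN/h = π·0.0656·0.716667/0.00692 = 21.3435 s⁻¹
Adiabatic rise: ΔT = η γ̇² t_res / (ρ cp) = 360·(21.3435)²·191.064 / (1288·1919) = 12.6771 K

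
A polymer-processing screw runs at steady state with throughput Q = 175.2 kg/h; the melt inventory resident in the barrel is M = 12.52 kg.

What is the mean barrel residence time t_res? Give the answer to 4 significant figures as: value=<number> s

value=257.3 s

Convert throughput: Q = 175.2 kg/h = 175.2/3600 = 0.0486667 kg/s
t_res = M / Q_s = 12.52 / 0.0486667 = 257.26 s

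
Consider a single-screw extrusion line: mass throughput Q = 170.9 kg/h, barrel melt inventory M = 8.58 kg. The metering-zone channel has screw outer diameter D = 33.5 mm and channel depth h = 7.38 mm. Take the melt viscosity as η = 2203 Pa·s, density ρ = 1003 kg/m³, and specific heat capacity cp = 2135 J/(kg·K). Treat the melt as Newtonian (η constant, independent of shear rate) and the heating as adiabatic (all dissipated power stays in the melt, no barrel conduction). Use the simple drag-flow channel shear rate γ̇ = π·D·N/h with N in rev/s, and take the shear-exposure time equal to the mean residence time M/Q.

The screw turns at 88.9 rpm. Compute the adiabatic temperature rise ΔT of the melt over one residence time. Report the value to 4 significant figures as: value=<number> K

value=83.01 K

Convert throughput: Q = 170.9 kg/h = 170.9/3600 = 0.0474722 kg/s
t_res = M / Q_s = 8.58 / 0.0474722 = 180.737 s
D = 33.5 mm = 0.0335 m;  h = 7.38 mm = 0.00738 m;  N = 88.9 rpm / 60 = 1.48167 rev/s
γ̇ = π D N / h = (π)(0.0335)(1.48167) / 0.00738 = 21.1295 s⁻¹
ΔT = η·γ̇²·t_res/(ρ·cp) = [2203 × 21.1295² × 180.737] / [1003 × 2135] = 83.012 K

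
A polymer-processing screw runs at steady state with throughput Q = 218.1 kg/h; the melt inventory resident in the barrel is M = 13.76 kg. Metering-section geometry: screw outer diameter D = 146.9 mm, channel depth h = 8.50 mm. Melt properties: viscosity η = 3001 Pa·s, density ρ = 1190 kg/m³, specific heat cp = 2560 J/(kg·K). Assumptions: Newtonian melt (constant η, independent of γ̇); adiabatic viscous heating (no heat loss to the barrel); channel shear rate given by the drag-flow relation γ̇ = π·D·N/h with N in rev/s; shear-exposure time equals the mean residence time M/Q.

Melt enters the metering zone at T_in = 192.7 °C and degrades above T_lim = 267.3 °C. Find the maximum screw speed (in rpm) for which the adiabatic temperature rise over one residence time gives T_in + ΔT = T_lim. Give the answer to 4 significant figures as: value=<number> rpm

value=20.18 rpm

Convert throughput: Q = 218.1 kg/h = 218.1/3600 = 0.0605833 kg/s
t_res = M / Q_s = 13.76 / 0.0605833 = 227.125 s
Convert to metres: D = 0.1469 m, h = 0.0085 m
ΔT_a = T_lim − T_in = 267.3 °C − 192.7 °C = 74.6 K
Invert ΔT = ηγ̇²t_res/(ρcp) for γ̇: γ̇_max² = ΔT_a ρ cp / (η t_res) = 74.6·1190·2560 / (3001·227.125) = 333.422 s⁻²
γ̇_max = sqrt(333.422) = 18.2599 s⁻¹
Solve γ̇ = πDN/h for N: N_max = γ̇_max·h/(π·D) = 18.2599 × 0.0085 / (π × 0.1469) = 0.336314 rev/s = 20.1788 rpm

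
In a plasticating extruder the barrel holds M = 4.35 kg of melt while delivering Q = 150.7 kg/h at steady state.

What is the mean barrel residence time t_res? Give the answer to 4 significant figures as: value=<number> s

value=103.9 s

Convert throughput: Q = 150.7 kg/h = 150.7/3600 = 0.0418611 kg/s
Mean residence time: t_res = M/Q_s = 4.35 kg / 0.0418611 kg/s = 103.915 s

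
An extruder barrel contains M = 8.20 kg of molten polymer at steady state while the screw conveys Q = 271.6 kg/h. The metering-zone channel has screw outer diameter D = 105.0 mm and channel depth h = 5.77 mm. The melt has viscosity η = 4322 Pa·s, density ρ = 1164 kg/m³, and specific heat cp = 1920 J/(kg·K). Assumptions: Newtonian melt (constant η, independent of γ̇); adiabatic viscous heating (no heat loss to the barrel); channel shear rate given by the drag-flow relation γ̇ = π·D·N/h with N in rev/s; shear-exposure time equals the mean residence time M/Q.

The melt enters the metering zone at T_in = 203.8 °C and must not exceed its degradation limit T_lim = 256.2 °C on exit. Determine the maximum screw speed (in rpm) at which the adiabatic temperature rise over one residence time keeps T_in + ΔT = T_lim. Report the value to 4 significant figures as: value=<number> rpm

Q_s = Q / 3600 = 271.6 / 3600 = 0.0754444 kg/s
Mean residence time: t_res = M/Q_s = 8.20 kg / 0.0754444 kg/s = 108.689 s
Geometry in SI: D = 105.0 mm → 0.105 m, h = 5.77 mm → 0.00577 m
ΔT_a = T_lim − T_in = 256.2 − 203.8 = 52.4 K
Invert ΔT = ηγ̇²t_res/(ρcp) for γ̇: γ̇_max² = ΔT_a ρ cp / (η t_res) = 52.4·1164·1920 / (4322·108.689) = 249.295 s⁻²
γ̇_max = √249.295 = 15.7891 s⁻¹
N_max = γ̇_max h / (πD) = 15.7891·0.00577/(π·0.105) = 0.276181 rev/s → ×60 = 16.5709 rpm

value=16.57 rpm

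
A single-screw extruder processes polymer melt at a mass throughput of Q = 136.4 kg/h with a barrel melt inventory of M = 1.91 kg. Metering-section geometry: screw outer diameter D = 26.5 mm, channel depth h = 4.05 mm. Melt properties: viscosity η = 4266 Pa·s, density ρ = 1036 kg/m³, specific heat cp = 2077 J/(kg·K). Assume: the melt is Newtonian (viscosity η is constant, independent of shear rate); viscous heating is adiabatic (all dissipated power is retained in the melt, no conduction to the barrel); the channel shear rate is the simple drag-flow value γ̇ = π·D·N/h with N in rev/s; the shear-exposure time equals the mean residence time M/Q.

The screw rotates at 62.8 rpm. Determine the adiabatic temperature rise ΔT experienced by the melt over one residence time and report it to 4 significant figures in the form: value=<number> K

value=46.26 K

Convert throughput: Q = 136.4 kg/h = 136.4/3600 = 0.0378889 kg/s
t_res = M / Q_s = 1.91 ÷ 0.0378889 = 50.4106 s
Geometry in metres: D = 26.5 mm → 0.0265 m, h = 4.05 mm → 0.00405 m; screw speed N = 62.8 rpm = 1.04667 rev/s
γ̇ = π D N / h = (π)(0.0265)(1.04667) / 0.00405 = 21.5154 s⁻¹
ΔT = η·γ̇²·t_res/(ρ·cp) = [4266 × 21.5154² × 50.4106] / [1036 × 2077] = 46.2641 K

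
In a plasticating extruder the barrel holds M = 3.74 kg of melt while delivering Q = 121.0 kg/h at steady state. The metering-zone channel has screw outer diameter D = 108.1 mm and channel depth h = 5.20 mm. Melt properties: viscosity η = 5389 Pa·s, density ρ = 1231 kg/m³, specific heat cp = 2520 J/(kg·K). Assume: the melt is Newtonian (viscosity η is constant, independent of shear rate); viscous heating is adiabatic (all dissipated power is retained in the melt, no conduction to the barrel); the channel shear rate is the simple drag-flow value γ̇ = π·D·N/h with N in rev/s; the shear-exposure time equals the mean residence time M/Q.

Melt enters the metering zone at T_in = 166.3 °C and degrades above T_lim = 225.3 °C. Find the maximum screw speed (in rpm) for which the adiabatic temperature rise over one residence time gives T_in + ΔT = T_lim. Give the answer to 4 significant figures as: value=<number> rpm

value=16.05 rpm

Convert throughput: Q = 121.0 kg/h = 121.0/3600 = 0.0336111 kg/s
t_res = M / Q_s = 3.74 / 0.0336111 = 111.273 s
D = 108.1 mm = 0.1081 m;  h = 5.20 mm = 0.0052 m
Allowable rise: ΔT_a = T_lim − T_in = 225.3 − 166.3 = 59 K
γ̇_max² = ΔT_a·ρ·cp/(η·t_res) = 59·1231·2520/(5389·111.273) = 305.22 s⁻²
γ̇_max = √305.22 = 17.4706 s⁻¹
Solve γ̇ = πDN/h for N: N_max = γ̇_max·h/(π·D) = 17.4706 × 0.0052 / (π × 0.1081) = 0.267507 rev/s = 16.0504 rpm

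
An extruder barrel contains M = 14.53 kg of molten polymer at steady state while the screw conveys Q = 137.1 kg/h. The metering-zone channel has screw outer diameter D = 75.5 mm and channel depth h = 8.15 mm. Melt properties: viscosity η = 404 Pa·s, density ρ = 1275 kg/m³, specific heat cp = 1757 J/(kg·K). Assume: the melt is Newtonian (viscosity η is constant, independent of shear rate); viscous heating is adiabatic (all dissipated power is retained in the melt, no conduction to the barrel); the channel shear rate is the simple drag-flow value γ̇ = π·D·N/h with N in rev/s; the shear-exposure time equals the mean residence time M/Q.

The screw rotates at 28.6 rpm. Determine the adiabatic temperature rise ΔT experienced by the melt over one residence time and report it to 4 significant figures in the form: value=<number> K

value=13.24 K

Convert throughput: Q = 137.1 kg/h = 137.1/3600 = 0.0380833 kg/s
t_res = M / Q_s = 14.53 ÷ 0.0380833 = 381.532 s
Convert to SI: D = 0.0755 m, h = 0.00815 m, N = 28.6/60 = 0.476667 rev/s
Shear rate: γ̇ = πDN/h = π·0.0755·0.476667/0.00815 = 13.8725 s⁻¹
ΔT = η·γ̇²·t_res / (ρ·cp) = 404 · (13.8725)² · 381.532 / (1275 · 1757) = 13.2415 K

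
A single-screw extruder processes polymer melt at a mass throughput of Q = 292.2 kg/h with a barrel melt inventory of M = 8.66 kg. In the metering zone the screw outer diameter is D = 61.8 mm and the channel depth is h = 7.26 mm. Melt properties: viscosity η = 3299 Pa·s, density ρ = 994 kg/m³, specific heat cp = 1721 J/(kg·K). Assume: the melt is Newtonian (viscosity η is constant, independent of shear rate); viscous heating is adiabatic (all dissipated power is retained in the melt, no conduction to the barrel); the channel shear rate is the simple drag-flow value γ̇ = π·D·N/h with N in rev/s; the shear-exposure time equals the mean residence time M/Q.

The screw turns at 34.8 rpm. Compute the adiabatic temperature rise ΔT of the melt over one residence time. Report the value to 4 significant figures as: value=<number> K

Convert throughput: Q = 292.2 kg/h = 292.2/3600 = 0.0811667 kg/s
t_res = M / Q_s = 8.66 / 0.0811667 = 106.694 s
Convert to SI: D = 0.0618 m, h = 0.00726 m, N = 34.8/60 = 0.58 rev/s
γ̇ = π·D·N / h = π · 0.0618 · 0.58 / 0.00726 = 15.5106 s⁻¹
Adiabatic rise: ΔT = η γ̇² t_res / (ρ cp) = 3299·(15.5106)²·106.694 / (994·1721) = 49.5011 K

value=49.50 K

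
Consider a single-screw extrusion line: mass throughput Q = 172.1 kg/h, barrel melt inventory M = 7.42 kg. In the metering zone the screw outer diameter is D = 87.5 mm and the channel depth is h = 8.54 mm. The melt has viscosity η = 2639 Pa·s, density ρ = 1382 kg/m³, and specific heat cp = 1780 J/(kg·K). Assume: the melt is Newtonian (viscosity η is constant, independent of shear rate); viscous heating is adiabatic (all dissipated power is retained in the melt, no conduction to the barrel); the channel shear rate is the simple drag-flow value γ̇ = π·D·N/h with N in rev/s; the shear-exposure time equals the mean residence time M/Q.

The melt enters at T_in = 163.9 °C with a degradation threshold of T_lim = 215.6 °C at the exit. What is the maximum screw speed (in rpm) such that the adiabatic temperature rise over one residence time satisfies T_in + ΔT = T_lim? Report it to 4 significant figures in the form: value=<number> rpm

value=32.85 rpm

Convert throughput: Q = 172.1 kg/h = 172.1/3600 = 0.0478056 kg/s
Mean residence time: t_res = M/Q_s = 7.42 kg / 0.0478056 kg/s = 155.212 s
D = 87.5 mm = 0.0875 m;  h = 8.54 mm = 0.00854 m
Allowable rise: ΔT_a = T_lim − T_in = 215.6 − 163.9 = 51.7 K
γ̇_max² = ΔT_a·ρ·cp / (η·t_res) = [51.7 × 1382 × 1780] / [2639 × 155.212] = 310.494 s⁻²
γ̇_max = sqrt(310.494) = 17.6208 s⁻¹
N_max = γ̇_max h / (πD) = 17.6208·0.00854/(π·0.0875) = 0.547428 rev/s → ×60 = 32.8457 rpm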